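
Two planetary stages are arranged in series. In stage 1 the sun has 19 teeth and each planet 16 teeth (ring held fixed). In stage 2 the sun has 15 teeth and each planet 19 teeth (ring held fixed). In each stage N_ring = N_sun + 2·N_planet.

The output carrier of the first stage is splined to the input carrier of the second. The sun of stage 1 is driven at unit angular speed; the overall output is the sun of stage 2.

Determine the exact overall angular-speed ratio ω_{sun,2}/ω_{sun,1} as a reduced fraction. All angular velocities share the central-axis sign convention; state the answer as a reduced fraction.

Stage 1: N_ring = 19 + 2·16 = 51
Stage 1: 19(ω_s−ω_c) = −51(ω_r−ω_c),  ω_r=0, ω_s=1
Stage 1: 19(1−ω_c) = −51(0−ω_c)  ⇒  70ω_c = 19  ⇒  ω_c = 19/70
  ⇒ ω_c¹/ω_s¹ = 19/70
Stage 2: N_ring = 15 + 2·19 = 53
Stage 2: 15(ω_s−ω_c) = −53(ω_r−ω_c),  ω_r=0, ω_c=1
Stage 2: ω_s = 1 − (53/15)(0−1) = 68/15
  ⇒ ω_s²/ω_c² = 68/15
Coupling ω_c² = ω_c¹ ⇒ overall = 19/70 × 68/15 = 646/525

646/525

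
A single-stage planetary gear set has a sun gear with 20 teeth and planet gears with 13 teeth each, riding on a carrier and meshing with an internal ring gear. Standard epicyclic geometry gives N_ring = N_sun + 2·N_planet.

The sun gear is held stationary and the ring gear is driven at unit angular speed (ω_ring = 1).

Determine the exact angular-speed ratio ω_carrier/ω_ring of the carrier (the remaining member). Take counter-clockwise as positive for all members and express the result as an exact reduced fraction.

N_ring = 20 + 2·13 = 46
20(ω_s−ω_c) = −46(ω_r−ω_c),  ω_s=0, ω_r=1
20(0−ω_c) = −46(1−ω_c)  ⇒  66ω_c = 46  ⇒  ω_c = 23/33
ω_c/ω_r = 23/33

23/33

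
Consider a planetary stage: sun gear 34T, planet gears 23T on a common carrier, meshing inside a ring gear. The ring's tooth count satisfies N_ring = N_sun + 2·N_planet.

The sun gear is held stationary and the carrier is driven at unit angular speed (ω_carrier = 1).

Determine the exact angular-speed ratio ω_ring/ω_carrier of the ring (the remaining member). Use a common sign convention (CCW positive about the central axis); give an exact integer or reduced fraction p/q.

N_ring = 34 + 2·23 = 80
34(ω_s−ω_c) = −80(ω_r−ω_c),  ω_s=0, ω_c=1
ω_r = 1 − (34/80)(0−1) = 57/40
ω_r/ω_c = 57/40

57/40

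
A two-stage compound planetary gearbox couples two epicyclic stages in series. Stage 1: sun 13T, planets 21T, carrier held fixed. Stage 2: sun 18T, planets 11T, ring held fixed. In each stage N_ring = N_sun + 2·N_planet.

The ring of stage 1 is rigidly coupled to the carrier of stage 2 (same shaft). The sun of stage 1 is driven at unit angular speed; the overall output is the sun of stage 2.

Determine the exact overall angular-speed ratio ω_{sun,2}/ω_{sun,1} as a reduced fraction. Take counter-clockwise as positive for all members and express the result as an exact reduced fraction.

Stage 1: N_ring = 13 + 2·21 = 55
Stage 1: 13(ω_s−ω_c) = −55(ω_r−ω_c),  ω_c=0, ω_s=1
Stage 1: ω_r = 0 − (13/55)(1−0) = -13/55
  ⇒ ω_r¹/ω_s¹ = -13/55
Stage 2: N_ring = 18 + 2·11 = 40
Stage 2: 18(ω_s−ω_c) = −40(ω_r−ω_c),  ω_r=0, ω_c=1
Stage 2: ω_s = 1 − (40/18)(0−1) = 29/9
  ⇒ ω_s²/ω_c² = 29/9
Coupling ω_c² = ω_r¹ ⇒ overall = -13/55 × 29/9 = -377/495

-377/495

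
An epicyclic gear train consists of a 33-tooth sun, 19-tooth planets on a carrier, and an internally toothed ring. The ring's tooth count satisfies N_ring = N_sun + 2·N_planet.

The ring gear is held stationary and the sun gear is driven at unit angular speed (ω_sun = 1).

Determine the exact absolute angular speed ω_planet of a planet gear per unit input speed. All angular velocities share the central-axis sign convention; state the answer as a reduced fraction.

N_ring = 33 + 2·19 = 71
33(ω_s−ω_c) = −71(ω_r−ω_c),  ω_r=0, ω_s=1
33(1−ω_c) = −71(0−ω_c)  ⇒  104ω_c = 33  ⇒  ω_c = 33/104
sun–planet: 33·(1−33/104) = −19·(ω_p−ω_c)  ⇒  ω_p−ω_c = −(33/19)·(71/104) = -2343/1976
ω_p = 33/104 − 2343/1976 = -33/38

-33/38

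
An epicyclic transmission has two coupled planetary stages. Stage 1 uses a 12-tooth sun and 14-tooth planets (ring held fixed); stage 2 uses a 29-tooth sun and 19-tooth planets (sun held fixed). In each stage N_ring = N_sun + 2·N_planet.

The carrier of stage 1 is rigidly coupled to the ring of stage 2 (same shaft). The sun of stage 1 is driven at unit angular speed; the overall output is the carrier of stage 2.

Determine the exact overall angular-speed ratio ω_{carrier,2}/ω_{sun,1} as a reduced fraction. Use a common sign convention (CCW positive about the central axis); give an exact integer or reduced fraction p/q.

Stage 1: N_ring = 12 + 2·14 = 40
Stage 1: 12(ω_s−ω_c) = −40(ω_r−ω_c),  ω_r=0, ω_s=1
Stage 1: 12(1−ω_c) = −40(0−ω_c)  ⇒  52ω_c = 12  ⇒  ω_c = 3/13
  ⇒ ω_c¹/ω_s¹ = 3/13
Stage 2: N_ring = 29 + 2·19 = 67
Stage 2: 29(ω_s−ω_c) = −67(ω_r−ω_c),  ω_s=0, ω_r=1
Stage 2: 29(0−ω_c) = −67(1−ω_c)  ⇒  96ω_c = 67  ⇒  ω_c = 67/96
  ⇒ ω_c²/ω_r² = 67/96
Coupling ω_r² = ω_c¹ ⇒ overall = 3/13 × 67/96 = 67/416

67/416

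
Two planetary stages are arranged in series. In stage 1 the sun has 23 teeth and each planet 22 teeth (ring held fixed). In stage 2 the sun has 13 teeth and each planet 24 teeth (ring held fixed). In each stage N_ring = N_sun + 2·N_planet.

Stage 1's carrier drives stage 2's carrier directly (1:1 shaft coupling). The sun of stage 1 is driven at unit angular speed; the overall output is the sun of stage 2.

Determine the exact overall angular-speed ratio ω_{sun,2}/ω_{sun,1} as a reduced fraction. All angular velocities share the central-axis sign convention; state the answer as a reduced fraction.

Stage 1: N_ring = 23 + 2·22 = 67
Stage 1: 23(ω_s−ω_c) = −67(ω_r−ω_c),  ω_r=0, ω_s=1
Stage 1: 23(1−ω_c) = −67(0−ω_c)  ⇒  90ω_c = 23  ⇒  ω_c = 23/90
  ⇒ ω_c¹/ω_s¹ = 23/90
Stage 2: N_ring = 13 + 2·24 = 61
Stage 2: 13(ω_s−ω_c) = −61(ω_r−ω_c),  ω_r=0, ω_c=1
Stage 2: ω_s = 1 − (61/13)(0−1) = 74/13
  ⇒ ω_s²/ω_c² = 74/13
Coupling ω_c² = ω_c¹ ⇒ overall = 23/90 × 74/13 = 851/585

851/585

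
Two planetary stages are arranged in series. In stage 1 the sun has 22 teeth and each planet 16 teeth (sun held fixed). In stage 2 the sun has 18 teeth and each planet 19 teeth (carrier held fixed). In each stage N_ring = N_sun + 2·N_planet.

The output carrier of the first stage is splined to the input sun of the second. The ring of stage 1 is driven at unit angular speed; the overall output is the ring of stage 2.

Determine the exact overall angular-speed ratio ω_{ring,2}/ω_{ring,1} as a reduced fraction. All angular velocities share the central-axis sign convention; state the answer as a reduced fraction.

Stage 1: N_ring = 22 + 2·16 = 54
Stage 1: 22(ω_s−ω_c) = −54(ω_r−ω_c),  ω_s=0, ω_r=1
Stage 1: 22(0−ω_c) = −54(1−ω_c)  ⇒  76ω_c = 54  ⇒  ω_c = 27/38
  ⇒ ω_c¹/ω_r¹ = 27/38
Stage 2: N_ring = 18 + 2·19 = 56
Stage 2: 18(ω_s−ω_c) = −56(ω_r−ω_c),  ω_c=0, ω_s=1
Stage 2: ω_r = 0 − (18/56)(1−0) = -9/28
  ⇒ ω_r²/ω_s² = -9/28
Coupling ω_s² = ω_c¹ ⇒ overall = 27/38 × -9/28 = -243/1064

-243/1064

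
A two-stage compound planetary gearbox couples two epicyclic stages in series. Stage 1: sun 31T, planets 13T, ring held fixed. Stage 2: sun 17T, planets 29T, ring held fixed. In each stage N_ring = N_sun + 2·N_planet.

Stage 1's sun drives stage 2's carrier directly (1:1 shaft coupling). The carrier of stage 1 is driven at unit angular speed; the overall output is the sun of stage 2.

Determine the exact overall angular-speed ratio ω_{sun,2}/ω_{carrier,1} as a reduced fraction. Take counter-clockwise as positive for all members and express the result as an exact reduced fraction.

Stage 1: N_ring = 31 + 2·13 = 57
Stage 1: 31(ω_s−ω_c) = −57(ω_r−ω_c),  ω_r=0, ω_c=1
Stage 1: ω_s = 1 − (57/31)(0−1) = 88/31
  ⇒ ω_s¹/ω_c¹ = 88/31
Stage 2: N_ring = 17 + 2·29 = 75
Stage 2: 17(ω_s−ω_c) = −75(ω_r−ω_c),  ω_r=0, ω_c=1
Stage 2: ω_s = 1 − (75/17)(0−1) = 92/17
  ⇒ ω_s²/ω_c² = 92/17
Coupling ω_c² = ω_s¹ ⇒ overall = 88/31 × 92/17 = 8096/527

8096/527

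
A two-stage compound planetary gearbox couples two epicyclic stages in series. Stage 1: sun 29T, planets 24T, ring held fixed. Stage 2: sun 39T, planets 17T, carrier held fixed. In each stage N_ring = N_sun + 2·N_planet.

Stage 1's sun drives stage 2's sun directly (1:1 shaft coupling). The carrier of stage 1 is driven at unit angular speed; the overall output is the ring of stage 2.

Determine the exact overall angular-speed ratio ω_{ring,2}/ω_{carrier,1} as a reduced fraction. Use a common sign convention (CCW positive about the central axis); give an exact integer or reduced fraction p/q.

-4134/2117

Stage 1: N_ring = 29 + 2·24 = 77
Stage 1: 29(ω_s−ω_c) = −77(ω_r−ω_c),  ω_r=0, ω_c=1
Stage 1: ω_s = 1 − (77/29)(0−1) = 106/29
  ⇒ ω_s¹/ω_c¹ = 106/29
Stage 2: N_ring = 39 + 2·17 = 73
Stage 2: 39(ω_s−ω_c) = −73(ω_r−ω_c),  ω_c=0, ω_s=1
Stage 2: ω_r = 0 − (39/73)(1−0) = -39/73
  ⇒ ω_r²/ω_s² = -39/73
Coupling ω_s² = ω_s¹ ⇒ overall = 106/29 × -39/73 = -4134/2117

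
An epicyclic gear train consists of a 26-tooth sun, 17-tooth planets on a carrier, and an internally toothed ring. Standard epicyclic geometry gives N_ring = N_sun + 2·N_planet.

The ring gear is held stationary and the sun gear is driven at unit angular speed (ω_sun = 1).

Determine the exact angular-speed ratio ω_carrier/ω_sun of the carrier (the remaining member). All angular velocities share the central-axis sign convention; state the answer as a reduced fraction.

N_ring = 26 + 2·17 = 60
26(ω_s−ω_c) = −60(ω_r−ω_c),  ω_r=0, ω_s=1
26(1−ω_c) = −60(0−ω_c)  ⇒  86ω_c = 26  ⇒  ω_c = 13/43
ω_c/ω_s = 13/43

13/43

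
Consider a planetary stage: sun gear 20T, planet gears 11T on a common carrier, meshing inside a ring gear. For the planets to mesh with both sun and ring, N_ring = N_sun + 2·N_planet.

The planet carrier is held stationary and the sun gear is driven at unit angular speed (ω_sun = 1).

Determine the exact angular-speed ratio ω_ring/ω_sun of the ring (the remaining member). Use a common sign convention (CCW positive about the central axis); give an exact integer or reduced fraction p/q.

-10/21

N_ring = 20 + 2·11 = 42
20(ω_s−ω_c) = −42(ω_r−ω_c),  ω_c=0, ω_s=1
ω_r = 0 − (20/42)(1−0) = -10/21
ω_r/ω_s = -10/21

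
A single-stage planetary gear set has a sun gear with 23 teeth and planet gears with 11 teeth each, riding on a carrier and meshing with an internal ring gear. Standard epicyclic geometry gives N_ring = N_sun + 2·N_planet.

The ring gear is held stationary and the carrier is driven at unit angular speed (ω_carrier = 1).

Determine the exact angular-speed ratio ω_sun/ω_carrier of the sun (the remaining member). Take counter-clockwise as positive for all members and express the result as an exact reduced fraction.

68/23

N_ring = 23 + 2·11 = 45
23(ω_s−ω_c) = −45(ω_r−ω_c),  ω_r=0, ω_c=1
ω_s = 1 − (45/23)(0−1) = 68/23
ω_s/ω_c = 68/23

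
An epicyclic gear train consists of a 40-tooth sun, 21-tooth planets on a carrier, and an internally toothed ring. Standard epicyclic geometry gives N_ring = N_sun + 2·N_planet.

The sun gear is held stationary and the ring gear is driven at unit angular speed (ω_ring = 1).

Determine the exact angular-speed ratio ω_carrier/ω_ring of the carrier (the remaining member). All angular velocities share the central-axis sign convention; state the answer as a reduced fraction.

41/61

N_ring = 40 + 2·21 = 82
40(ω_s−ω_c) = −82(ω_r−ω_c),  ω_s=0, ω_r=1
40(0−ω_c) = −82(1−ω_c)  ⇒  122ω_c = 82  ⇒  ω_c = 41/61
ω_c/ω_r = 41/61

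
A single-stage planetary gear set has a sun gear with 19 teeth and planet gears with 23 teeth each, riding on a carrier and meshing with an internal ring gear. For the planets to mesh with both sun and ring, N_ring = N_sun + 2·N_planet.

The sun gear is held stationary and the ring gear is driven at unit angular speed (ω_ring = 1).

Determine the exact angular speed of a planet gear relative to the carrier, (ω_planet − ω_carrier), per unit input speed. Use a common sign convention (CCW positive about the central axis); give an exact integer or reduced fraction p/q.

N_ring = 19 + 2·23 = 65
19(ω_s−ω_c) = −65(ω_r−ω_c),  ω_s=0, ω_r=1
19(0−ω_c) = −65(1−ω_c)  ⇒  84ω_c = 65  ⇒  ω_c = 65/84
sun–planet: 19·(0−65/84) = −23·(ω_p−ω_c)  ⇒  ω_p−ω_c = −(19/23)·(-65/84) = 1235/1932

1235/1932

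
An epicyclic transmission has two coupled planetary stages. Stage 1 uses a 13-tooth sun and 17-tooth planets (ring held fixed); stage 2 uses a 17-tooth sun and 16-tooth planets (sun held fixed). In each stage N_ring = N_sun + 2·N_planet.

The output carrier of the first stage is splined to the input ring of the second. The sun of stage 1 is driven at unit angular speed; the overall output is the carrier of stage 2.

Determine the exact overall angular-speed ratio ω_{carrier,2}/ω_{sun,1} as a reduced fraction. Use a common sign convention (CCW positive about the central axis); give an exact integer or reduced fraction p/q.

Stage 1: N_ring = 13 + 2·17 = 47
Stage 1: 13(ω_s−ω_c) = −47(ω_r−ω_c),  ω_r=0, ω_s=1
Stage 1: 13(1−ω_c) = −47(0−ω_c)  ⇒  60ω_c = 13  ⇒  ω_c = 13/60
  ⇒ ω_c¹/ω_s¹ = 13/60
Stage 2: N_ring = 17 + 2·16 = 49
Stage 2: 17(ω_s−ω_c) = −49(ω_r−ω_c),  ω_s=0, ω_r=1
Stage 2: 17(0−ω_c) = −49(1−ω_c)  ⇒  66ω_c = 49  ⇒  ω_c = 49/66
  ⇒ ω_c²/ω_r² = 49/66
Coupling ω_r² = ω_c¹ ⇒ overall = 13/60 × 49/66 = 637/3960

637/3960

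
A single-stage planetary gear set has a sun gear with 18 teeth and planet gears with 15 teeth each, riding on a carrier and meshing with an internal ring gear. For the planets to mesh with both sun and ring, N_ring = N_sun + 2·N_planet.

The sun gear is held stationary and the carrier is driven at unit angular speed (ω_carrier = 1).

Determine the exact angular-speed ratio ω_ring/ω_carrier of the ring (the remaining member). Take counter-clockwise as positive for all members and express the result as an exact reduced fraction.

11/8

N_ring = 18 + 2·15 = 48
18(ω_s−ω_c) = −48(ω_r−ω_c),  ω_s=0, ω_c=1
ω_r = 1 − (18/48)(0−1) = 11/8
ω_r/ω_c = 11/8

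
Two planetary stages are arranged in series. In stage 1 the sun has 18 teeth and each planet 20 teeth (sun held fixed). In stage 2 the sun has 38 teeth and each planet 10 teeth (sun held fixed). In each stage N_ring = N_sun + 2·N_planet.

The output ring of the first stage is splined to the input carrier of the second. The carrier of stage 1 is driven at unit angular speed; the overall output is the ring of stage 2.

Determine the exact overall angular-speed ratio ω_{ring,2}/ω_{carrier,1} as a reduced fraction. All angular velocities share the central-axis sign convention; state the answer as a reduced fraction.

Stage 1: N_ring = 18 + 2·20 = 58
Stage 1: 18(ω_s−ω_c) = −58(ω_r−ω_c),  ω_s=0, ω_c=1
Stage 1: ω_r = 1 − (18/58)(0−1) = 38/29
  ⇒ ω_r¹/ω_c¹ = 38/29
Stage 2: N_ring = 38 + 2·10 = 58
Stage 2: 38(ω_s−ω_c) = −58(ω_r−ω_c),  ω_s=0, ω_c=1
Stage 2: ω_r = 1 − (38/58)(0−1) = 48/29
  ⇒ ω_r²/ω_c² = 48/29
Coupling ω_c² = ω_r¹ ⇒ overall = 38/29 × 48/29 = 1824/841

1824/841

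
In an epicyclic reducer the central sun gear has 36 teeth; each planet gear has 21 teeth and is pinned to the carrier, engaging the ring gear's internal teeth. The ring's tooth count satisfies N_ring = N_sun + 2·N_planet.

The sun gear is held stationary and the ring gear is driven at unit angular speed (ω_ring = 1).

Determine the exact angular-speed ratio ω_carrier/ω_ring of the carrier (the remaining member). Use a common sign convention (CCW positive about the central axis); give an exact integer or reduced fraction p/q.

N_ring = 36 + 2·21 = 78
36(ω_s−ω_c) = −78(ω_r−ω_c),  ω_s=0, ω_r=1
36(0−ω_c) = −78(1−ω_c)  ⇒  114ω_c = 78  ⇒  ω_c = 13/19
ω_c/ω_r = 13/19

13/19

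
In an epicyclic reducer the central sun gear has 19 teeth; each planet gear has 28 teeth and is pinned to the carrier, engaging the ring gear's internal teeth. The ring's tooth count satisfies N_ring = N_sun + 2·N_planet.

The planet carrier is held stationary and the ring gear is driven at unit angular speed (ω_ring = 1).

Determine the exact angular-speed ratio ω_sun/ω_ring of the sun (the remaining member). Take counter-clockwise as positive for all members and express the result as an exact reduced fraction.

-75/19

N_ring = 19 + 2·28 = 75
19(ω_s−ω_c) = −75(ω_r−ω_c),  ω_c=0, ω_r=1
ω_s = 0 − (75/19)(1−0) = -75/19
ω_s/ω_r = -75/19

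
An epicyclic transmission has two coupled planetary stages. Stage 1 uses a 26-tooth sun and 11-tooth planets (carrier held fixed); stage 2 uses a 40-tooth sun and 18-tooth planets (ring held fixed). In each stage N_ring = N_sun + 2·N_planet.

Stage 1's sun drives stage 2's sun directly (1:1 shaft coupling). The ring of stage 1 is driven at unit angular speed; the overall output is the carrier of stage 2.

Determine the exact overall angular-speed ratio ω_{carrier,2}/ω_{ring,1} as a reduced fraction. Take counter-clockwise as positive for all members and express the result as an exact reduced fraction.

-240/377

Stage 1: N_ring = 26 + 2·11 = 48
Stage 1: 26(ω_s−ω_c) = −48(ω_r−ω_c),  ω_c=0, ω_r=1
Stage 1: ω_s = 0 − (48/26)(1−0) = -24/13
  ⇒ ω_s¹/ω_r¹ = -24/13
Stage 2: N_ring = 40 + 2·18 = 76
Stage 2: 40(ω_s−ω_c) = −76(ω_r−ω_c),  ω_r=0, ω_s=1
Stage 2: 40(1−ω_c) = −76(0−ω_c)  ⇒  116ω_c = 40  ⇒  ω_c = 10/29
  ⇒ ω_c²/ω_s² = 10/29
Coupling ω_s² = ω_s¹ ⇒ overall = -24/13 × 10/29 = -240/377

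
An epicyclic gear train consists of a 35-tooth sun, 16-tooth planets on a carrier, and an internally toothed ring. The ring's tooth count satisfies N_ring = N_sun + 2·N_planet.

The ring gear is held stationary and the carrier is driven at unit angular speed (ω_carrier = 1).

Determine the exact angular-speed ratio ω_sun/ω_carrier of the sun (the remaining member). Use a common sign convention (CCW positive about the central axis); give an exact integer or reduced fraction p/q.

N_ring = 35 + 2·16 = 67
35(ω_s−ω_c) = −67(ω_r−ω_c),  ω_r=0, ω_c=1
ω_s = 1 − (67/35)(0−1) = 102/35
ω_s/ω_c = 102/35

102/35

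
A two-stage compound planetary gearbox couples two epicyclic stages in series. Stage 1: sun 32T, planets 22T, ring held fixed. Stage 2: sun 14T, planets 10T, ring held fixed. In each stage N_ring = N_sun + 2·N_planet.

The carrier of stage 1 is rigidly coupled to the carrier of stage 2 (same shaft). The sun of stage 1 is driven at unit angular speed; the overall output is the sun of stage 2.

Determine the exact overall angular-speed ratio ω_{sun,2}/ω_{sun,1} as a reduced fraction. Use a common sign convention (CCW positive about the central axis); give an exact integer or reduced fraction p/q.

64/63

Stage 1: N_ring = 32 + 2·22 = 76
Stage 1: 32(ω_s−ω_c) = −76(ω_r−ω_c),  ω_r=0, ω_s=1
Stage 1: 32(1−ω_c) = −76(0−ω_c)  ⇒  108ω_c = 32  ⇒  ω_c = 8/27
  ⇒ ω_c¹/ω_s¹ = 8/27
Stage 2: N_ring = 14 + 2·10 = 34
Stage 2: 14(ω_s−ω_c) = −34(ω_r−ω_c),  ω_r=0, ω_c=1
Stage 2: ω_s = 1 − (34/14)(0−1) = 24/7
  ⇒ ω_s²/ω_c² = 24/7
Coupling ω_c² = ω_c¹ ⇒ overall = 8/27 × 24/7 = 64/63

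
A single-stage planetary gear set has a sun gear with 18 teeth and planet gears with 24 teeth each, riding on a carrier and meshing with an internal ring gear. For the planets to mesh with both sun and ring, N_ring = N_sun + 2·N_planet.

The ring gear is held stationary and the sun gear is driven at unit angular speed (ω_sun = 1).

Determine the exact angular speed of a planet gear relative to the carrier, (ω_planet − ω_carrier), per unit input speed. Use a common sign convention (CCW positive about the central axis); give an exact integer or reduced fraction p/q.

N_ring = 18 + 2·24 = 66
18(ω_s−ω_c) = −66(ω_r−ω_c),  ω_r=0, ω_s=1
18(1−ω_c) = −66(0−ω_c)  ⇒  84ω_c = 18  ⇒  ω_c = 3/14
sun–planet: 18·(1−3/14) = −24·(ω_p−ω_c)  ⇒  ω_p−ω_c = −(18/24)·(11/14) = -33/56

-33/56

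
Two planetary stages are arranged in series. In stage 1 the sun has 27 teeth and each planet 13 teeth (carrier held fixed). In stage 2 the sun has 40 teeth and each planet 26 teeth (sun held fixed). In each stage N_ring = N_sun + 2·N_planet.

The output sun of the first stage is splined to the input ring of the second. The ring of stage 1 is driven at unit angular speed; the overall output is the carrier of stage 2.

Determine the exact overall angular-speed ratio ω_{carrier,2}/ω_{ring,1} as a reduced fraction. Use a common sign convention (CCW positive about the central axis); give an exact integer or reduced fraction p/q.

Stage 1: N_ring = 27 + 2·13 = 53
Stage 1: 27(ω_s−ω_c) = −53(ω_r−ω_c),  ω_c=0, ω_r=1
Stage 1: ω_s = 0 − (53/27)(1−0) = -53/27
  ⇒ ω_s¹/ω_r¹ = -53/27
Stage 2: N_ring = 40 + 2·26 = 92
Stage 2: 40(ω_s−ω_c) = −92(ω_r−ω_c),  ω_s=0, ω_r=1
Stage 2: 40(0−ω_c) = −92(1−ω_c)  ⇒  132ω_c = 92  ⇒  ω_c = 23/33
  ⇒ ω_c²/ω_r² = 23/33
Coupling ω_r² = ω_s¹ ⇒ overall = -53/27 × 23/33 = -1219/891

-1219/891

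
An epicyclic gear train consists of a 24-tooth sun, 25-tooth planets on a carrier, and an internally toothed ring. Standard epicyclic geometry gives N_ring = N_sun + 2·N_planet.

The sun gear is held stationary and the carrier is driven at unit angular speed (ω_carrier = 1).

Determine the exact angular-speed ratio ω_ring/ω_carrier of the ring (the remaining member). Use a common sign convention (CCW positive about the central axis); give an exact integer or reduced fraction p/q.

N_ring = 24 + 2·25 = 74
24(ω_s−ω_c) = −74(ω_r−ω_c),  ω_s=0, ω_c=1
ω_r = 1 − (24/74)(0−1) = 49/37
ω_r/ω_c = 49/37

49/37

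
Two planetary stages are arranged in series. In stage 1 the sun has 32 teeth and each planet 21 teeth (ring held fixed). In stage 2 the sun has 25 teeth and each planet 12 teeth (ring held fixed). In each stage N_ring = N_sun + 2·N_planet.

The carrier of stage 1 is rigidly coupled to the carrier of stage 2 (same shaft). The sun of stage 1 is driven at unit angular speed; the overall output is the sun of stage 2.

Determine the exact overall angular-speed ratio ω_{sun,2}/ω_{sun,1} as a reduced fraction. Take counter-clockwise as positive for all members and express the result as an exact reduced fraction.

1184/1325

Stage 1: N_ring = 32 + 2·21 = 74
Stage 1: 32(ω_s−ω_c) = −74(ω_r−ω_c),  ω_r=0, ω_s=1
Stage 1: 32(1−ω_c) = −74(0−ω_c)  ⇒  106ω_c = 32  ⇒  ω_c = 16/53
  ⇒ ω_c¹/ω_s¹ = 16/53
Stage 2: N_ring = 25 + 2·12 = 49
Stage 2: 25(ω_s−ω_c) = −49(ω_r−ω_c),  ω_r=0, ω_c=1
Stage 2: ω_s = 1 − (49/25)(0−1) = 74/25
  ⇒ ω_s²/ω_c² = 74/25
Coupling ω_c² = ω_c¹ ⇒ overall = 16/53 × 74/25 = 1184/1325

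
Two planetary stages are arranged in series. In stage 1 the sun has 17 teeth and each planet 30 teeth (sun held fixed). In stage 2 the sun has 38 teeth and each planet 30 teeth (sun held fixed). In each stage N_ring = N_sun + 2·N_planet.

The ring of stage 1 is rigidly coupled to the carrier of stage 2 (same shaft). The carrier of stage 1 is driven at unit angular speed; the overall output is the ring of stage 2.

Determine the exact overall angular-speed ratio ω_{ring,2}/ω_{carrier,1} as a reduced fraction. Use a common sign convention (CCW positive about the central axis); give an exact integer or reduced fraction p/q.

Stage 1: N_ring = 17 + 2·30 = 77
Stage 1: 17(ω_s−ω_c) = −77(ω_r−ω_c),  ω_s=0, ω_c=1
Stage 1: ω_r = 1 − (17/77)(0−1) = 94/77
  ⇒ ω_r¹/ω_c¹ = 94/77
Stage 2: N_ring = 38 + 2·30 = 98
Stage 2: 38(ω_s−ω_c) = −98(ω_r−ω_c),  ω_s=0, ω_c=1
Stage 2: ω_r = 1 − (38/98)(0−1) = 68/49
  ⇒ ω_r²/ω_c² = 68/49
Coupling ω_c² = ω_r¹ ⇒ overall = 94/77 × 68/49 = 6392/3773

6392/3773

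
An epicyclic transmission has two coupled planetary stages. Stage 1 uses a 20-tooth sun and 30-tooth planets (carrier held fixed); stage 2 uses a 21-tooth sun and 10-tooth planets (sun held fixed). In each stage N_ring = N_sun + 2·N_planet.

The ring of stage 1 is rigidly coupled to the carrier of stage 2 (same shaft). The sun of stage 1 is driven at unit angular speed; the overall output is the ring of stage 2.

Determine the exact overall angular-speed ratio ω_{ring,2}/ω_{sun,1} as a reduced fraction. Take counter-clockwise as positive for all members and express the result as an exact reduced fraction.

-31/82

Stage 1: N_ring = 20 + 2·30 = 80
Stage 1: 20(ω_s−ω_c) = −80(ω_r−ω_c),  ω_c=0, ω_s=1
Stage 1: ω_r = 0 − (20/80)(1−0) = -1/4
  ⇒ ω_r¹/ω_s¹ = -1/4
Stage 2: N_ring = 21 + 2·10 = 41
Stage 2: 21(ω_s−ω_c) = −41(ω_r−ω_c),  ω_s=0, ω_c=1
Stage 2: ω_r = 1 − (21/41)(0−1) = 62/41
  ⇒ ω_r²/ω_c² = 62/41
Coupling ω_c² = ω_r¹ ⇒ overall = -1/4 × 62/41 = -31/82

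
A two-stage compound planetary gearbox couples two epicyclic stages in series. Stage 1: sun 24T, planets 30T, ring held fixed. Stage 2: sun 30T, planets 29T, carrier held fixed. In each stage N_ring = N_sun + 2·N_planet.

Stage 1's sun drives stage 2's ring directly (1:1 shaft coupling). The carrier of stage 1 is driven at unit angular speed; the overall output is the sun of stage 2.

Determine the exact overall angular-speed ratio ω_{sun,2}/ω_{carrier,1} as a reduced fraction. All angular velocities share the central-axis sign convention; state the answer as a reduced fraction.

-66/5

Stage 1: N_ring = 24 + 2·30 = 84
Stage 1: 24(ω_s−ω_c) = −84(ω_r−ω_c),  ω_r=0, ω_c=1
Stage 1: ω_s = 1 − (84/24)(0−1) = 9/2
  ⇒ ω_s¹/ω_c¹ = 9/2
Stage 2: N_ring = 30 + 2·29 = 88
Stage 2: 30(ω_s−ω_c) = −88(ω_r−ω_c),  ω_c=0, ω_r=1
Stage 2: ω_s = 0 − (88/30)(1−0) = -44/15
  ⇒ ω_s²/ω_r² = -44/15
Coupling ω_r² = ω_s¹ ⇒ overall = 9/2 × -44/15 = -66/5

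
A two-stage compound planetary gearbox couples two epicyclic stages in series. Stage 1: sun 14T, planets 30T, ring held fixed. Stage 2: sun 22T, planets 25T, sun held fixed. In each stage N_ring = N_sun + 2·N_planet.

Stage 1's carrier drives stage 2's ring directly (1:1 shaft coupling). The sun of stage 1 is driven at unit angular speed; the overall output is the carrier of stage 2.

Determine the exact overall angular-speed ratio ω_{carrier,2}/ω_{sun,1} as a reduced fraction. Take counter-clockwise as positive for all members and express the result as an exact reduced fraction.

Stage 1: N_ring = 14 + 2·30 = 74
Stage 1: 14(ω_s−ω_c) = −74(ω_r−ω_c),  ω_r=0, ω_s=1
Stage 1: 14(1−ω_c) = −74(0−ω_c)  ⇒  88ω_c = 14  ⇒  ω_c = 7/44
  ⇒ ω_c¹/ω_s¹ = 7/44
Stage 2: N_ring = 22 + 2·25 = 72
Stage 2: 22(ω_s−ω_c) = −72(ω_r−ω_c),  ω_s=0, ω_r=1
Stage 2: 22(0−ω_c) = −72(1−ω_c)  ⇒  94ω_c = 72  ⇒  ω_c = 36/47
  ⇒ ω_c²/ω_r² = 36/47
Coupling ω_r² = ω_c¹ ⇒ overall = 7/44 × 36/47 = 63/517

63/517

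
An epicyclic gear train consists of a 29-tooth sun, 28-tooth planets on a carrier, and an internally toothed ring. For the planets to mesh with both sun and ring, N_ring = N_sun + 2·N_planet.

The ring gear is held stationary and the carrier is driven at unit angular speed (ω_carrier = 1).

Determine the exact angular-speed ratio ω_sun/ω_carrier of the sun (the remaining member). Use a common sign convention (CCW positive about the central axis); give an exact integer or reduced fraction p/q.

N_ring = 29 + 2·28 = 85
29(ω_s−ω_c) = −85(ω_r−ω_c),  ω_r=0, ω_c=1
ω_s = 1 − (85/29)(0−1) = 114/29
ω_s/ω_c = 114/29

114/29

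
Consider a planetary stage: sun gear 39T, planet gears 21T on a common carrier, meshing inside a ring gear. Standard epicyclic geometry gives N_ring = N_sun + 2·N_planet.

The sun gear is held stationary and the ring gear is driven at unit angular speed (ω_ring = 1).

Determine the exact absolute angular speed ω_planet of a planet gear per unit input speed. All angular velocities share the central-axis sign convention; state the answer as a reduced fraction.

N_ring = 39 + 2·21 = 81
39(ω_s−ω_c) = −81(ω_r−ω_c),  ω_s=0, ω_r=1
39(0−ω_c) = −81(1−ω_c)  ⇒  120ω_c = 81  ⇒  ω_c = 27/40
sun–planet: 39·(0−27/40) = −21·(ω_p−ω_c)  ⇒  ω_p−ω_c = −(39/21)·(-27/40) = 351/280
ω_p = 27/40 + 351/280 = 27/14

27/14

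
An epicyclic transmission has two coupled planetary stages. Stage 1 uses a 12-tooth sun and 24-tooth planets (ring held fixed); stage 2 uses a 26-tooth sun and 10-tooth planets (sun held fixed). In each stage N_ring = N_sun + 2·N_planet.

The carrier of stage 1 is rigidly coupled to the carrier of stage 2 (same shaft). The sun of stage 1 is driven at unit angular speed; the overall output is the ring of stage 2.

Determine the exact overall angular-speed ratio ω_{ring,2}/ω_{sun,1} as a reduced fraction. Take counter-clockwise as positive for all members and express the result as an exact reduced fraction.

6/23

Stage 1: N_ring = 12 + 2·24 = 60
Stage 1: 12(ω_s−ω_c) = −60(ω_r−ω_c),  ω_r=0, ω_s=1
Stage 1: 12(1−ω_c) = −60(0−ω_c)  ⇒  72ω_c = 12  ⇒  ω_c = 1/6
  ⇒ ω_c¹/ω_s¹ = 1/6
Stage 2: N_ring = 26 + 2·10 = 46
Stage 2: 26(ω_s−ω_c) = −46(ω_r−ω_c),  ω_s=0, ω_c=1
Stage 2: ω_r = 1 − (26/46)(0−1) = 36/23
  ⇒ ω_r²/ω_c² = 36/23
Coupling ω_c² = ω_c¹ ⇒ overall = 1/6 × 36/23 = 6/23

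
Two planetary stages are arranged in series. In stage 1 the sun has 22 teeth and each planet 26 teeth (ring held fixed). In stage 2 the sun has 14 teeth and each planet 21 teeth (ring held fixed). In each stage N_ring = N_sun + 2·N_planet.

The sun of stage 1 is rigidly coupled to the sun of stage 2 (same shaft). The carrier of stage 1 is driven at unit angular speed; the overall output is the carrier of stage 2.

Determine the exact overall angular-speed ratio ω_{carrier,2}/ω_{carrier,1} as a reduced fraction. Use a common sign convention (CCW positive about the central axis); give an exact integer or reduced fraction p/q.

48/55

Stage 1: N_ring = 22 + 2·26 = 74
Stage 1: 22(ω_s−ω_c) = −74(ω_r−ω_c),  ω_r=0, ω_c=1
Stage 1: ω_s = 1 − (74/22)(0−1) = 48/11
  ⇒ ω_s¹/ω_c¹ = 48/11
Stage 2: N_ring = 14 + 2·21 = 56
Stage 2: 14(ω_s−ω_c) = −56(ω_r−ω_c),  ω_r=0, ω_s=1
Stage 2: 14(1−ω_c) = −56(0−ω_c)  ⇒  70ω_c = 14  ⇒  ω_c = 1/5
  ⇒ ω_c²/ω_s² = 1/5
Coupling ω_s² = ω_s¹ ⇒ overall = 48/11 × 1/5 = 48/55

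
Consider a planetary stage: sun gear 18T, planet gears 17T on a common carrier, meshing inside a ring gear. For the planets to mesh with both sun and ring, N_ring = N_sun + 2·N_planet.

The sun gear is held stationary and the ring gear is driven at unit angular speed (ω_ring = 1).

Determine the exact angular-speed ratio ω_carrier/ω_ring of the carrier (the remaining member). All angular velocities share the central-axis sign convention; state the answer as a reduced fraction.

26/35

N_ring = 18 + 2·17 = 52
18(ω_s−ω_c) = −52(ω_r−ω_c),  ω_s=0, ω_r=1
18(0−ω_c) = −52(1−ω_c)  ⇒  70ω_c = 52  ⇒  ω_c = 26/35
ω_c/ω_r = 26/35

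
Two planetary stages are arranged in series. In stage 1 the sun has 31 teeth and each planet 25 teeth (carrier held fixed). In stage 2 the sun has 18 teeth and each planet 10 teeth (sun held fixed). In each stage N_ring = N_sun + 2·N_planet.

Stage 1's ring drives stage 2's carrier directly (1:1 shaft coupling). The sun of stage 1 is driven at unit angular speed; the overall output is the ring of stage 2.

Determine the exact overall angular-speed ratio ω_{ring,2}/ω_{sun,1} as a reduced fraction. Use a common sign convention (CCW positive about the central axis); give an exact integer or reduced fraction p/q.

-868/1539

Stage 1: N_ring = 31 + 2·25 = 81
Stage 1: 31(ω_s−ω_c) = −81(ω_r−ω_c),  ω_c=0, ω_s=1
Stage 1: ω_r = 0 − (31/81)(1−0) = -31/81
  ⇒ ω_r¹/ω_s¹ = -31/81
Stage 2: N_ring = 18 + 2·10 = 38
Stage 2: 18(ω_s−ω_c) = −38(ω_r−ω_c),  ω_s=0, ω_c=1
Stage 2: ω_r = 1 − (18/38)(0−1) = 28/19
  ⇒ ω_r²/ω_c² = 28/19
Coupling ω_c² = ω_r¹ ⇒ overall = -31/81 × 28/19 = -868/1539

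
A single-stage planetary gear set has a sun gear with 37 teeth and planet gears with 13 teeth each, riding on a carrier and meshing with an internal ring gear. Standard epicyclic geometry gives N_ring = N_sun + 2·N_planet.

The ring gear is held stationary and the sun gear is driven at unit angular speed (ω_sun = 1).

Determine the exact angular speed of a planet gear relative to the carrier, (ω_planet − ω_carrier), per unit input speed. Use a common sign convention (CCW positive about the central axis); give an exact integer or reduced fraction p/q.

-2331/1300

N_ring = 37 + 2·13 = 63
37(ω_s−ω_c) = −63(ω_r−ω_c),  ω_r=0, ω_s=1
37(1−ω_c) = −63(0−ω_c)  ⇒  100ω_c = 37  ⇒  ω_c = 37/100
sun–planet: 37·(1−37/100) = −13·(ω_p−ω_c)  ⇒  ω_p−ω_c = −(37/13)·(63/100) = -2331/1300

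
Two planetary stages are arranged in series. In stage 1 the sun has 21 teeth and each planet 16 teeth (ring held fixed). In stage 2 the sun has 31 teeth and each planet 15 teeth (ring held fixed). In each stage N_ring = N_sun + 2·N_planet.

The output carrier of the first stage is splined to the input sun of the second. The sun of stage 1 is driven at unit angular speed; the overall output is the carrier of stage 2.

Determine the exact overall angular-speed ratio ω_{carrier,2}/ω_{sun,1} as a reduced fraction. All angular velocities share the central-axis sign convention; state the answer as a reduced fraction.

651/6808

Stage 1: N_ring = 21 + 2·16 = 53
Stage 1: 21(ω_s−ω_c) = −53(ω_r−ω_c),  ω_r=0, ω_s=1
Stage 1: 21(1−ω_c) = −53(0−ω_c)  ⇒  74ω_c = 21  ⇒  ω_c = 21/74
  ⇒ ω_c¹/ω_s¹ = 21/74
Stage 2: N_ring = 31 + 2·15 = 61
Stage 2: 31(ω_s−ω_c) = −61(ω_r−ω_c),  ω_r=0, ω_s=1
Stage 2: 31(1−ω_c) = −61(0−ω_c)  ⇒  92ω_c = 31  ⇒  ω_c = 31/92
  ⇒ ω_c²/ω_s² = 31/92
Coupling ω_s² = ω_c¹ ⇒ overall = 21/74 × 31/92 = 651/6808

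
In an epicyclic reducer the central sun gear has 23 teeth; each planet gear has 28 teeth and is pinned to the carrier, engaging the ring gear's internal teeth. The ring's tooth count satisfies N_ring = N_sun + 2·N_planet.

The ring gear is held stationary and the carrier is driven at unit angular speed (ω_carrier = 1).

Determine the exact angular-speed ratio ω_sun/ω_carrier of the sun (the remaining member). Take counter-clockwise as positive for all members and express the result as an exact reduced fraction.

102/23

N_ring = 23 + 2·28 = 79
23(ω_s−ω_c) = −79(ω_r−ω_c),  ω_r=0, ω_c=1
ω_s = 1 − (79/23)(0−1) = 102/23
ω_s/ω_c = 102/23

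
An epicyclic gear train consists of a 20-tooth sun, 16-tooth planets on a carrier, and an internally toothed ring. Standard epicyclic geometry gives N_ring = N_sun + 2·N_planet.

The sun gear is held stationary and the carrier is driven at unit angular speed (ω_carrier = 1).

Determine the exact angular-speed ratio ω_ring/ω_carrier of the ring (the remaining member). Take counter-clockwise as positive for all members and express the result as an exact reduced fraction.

18/13

N_ring = 20 + 2·16 = 52
20(ω_s−ω_c) = −52(ω_r−ω_c),  ω_s=0, ω_c=1
ω_r = 1 − (20/52)(0−1) = 18/13
ω_r/ω_c = 18/13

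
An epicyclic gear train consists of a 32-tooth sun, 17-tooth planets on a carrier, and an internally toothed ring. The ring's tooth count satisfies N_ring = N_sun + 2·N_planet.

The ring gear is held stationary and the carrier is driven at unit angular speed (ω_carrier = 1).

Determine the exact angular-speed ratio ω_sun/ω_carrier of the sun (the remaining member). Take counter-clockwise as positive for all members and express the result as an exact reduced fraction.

N_ring = 32 + 2·17 = 66
32(ω_s−ω_c) = −66(ω_r−ω_c),  ω_r=0, ω_c=1
ω_s = 1 − (66/32)(0−1) = 49/16
ω_s/ω_c = 49/16

49/16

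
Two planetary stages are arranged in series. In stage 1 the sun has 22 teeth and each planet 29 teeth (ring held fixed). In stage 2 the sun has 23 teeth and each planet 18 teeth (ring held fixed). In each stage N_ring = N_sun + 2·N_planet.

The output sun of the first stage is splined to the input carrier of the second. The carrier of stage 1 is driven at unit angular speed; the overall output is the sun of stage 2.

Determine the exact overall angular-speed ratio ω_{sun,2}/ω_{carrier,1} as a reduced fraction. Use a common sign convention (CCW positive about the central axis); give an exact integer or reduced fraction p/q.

Stage 1: N_ring = 22 + 2·29 = 80
Stage 1: 22(ω_s−ω_c) = −80(ω_r−ω_c),  ω_r=0, ω_c=1
Stage 1: ω_s = 1 − (80/22)(0−1) = 51/11
  ⇒ ω_s¹/ω_c¹ = 51/11
Stage 2: N_ring = 23 + 2·18 = 59
Stage 2: 23(ω_s−ω_c) = −59(ω_r−ω_c),  ω_r=0, ω_c=1
Stage 2: ω_s = 1 − (59/23)(0−1) = 82/23
  ⇒ ω_s²/ω_c² = 82/23
Coupling ω_c² = ω_s¹ ⇒ overall = 51/11 × 82/23 = 4182/253

4182/253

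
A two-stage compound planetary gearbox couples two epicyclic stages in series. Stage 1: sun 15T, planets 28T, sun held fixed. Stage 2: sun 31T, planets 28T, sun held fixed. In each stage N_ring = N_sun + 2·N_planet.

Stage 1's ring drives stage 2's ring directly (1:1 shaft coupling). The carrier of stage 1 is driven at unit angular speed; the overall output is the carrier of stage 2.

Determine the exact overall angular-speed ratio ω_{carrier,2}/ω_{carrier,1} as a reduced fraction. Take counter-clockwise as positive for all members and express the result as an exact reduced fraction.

3741/4189

Stage 1: N_ring = 15 + 2·28 = 71
Stage 1: 15(ω_s−ω_c) = −71(ω_r−ω_c),  ω_s=0, ω_c=1
Stage 1: ω_r = 1 − (15/71)(0−1) = 86/71
  ⇒ ω_r¹/ω_c¹ = 86/71
Stage 2: N_ring = 31 + 2·28 = 87
Stage 2: 31(ω_s−ω_c) = −87(ω_r−ω_c),  ω_s=0, ω_r=1
Stage 2: 31(0−ω_c) = −87(1−ω_c)  ⇒  118ω_c = 87  ⇒  ω_c = 87/118
  ⇒ ω_c²/ω_r² = 87/118
Coupling ω_r² = ω_r¹ ⇒ overall = 86/71 × 87/118 = 3741/4189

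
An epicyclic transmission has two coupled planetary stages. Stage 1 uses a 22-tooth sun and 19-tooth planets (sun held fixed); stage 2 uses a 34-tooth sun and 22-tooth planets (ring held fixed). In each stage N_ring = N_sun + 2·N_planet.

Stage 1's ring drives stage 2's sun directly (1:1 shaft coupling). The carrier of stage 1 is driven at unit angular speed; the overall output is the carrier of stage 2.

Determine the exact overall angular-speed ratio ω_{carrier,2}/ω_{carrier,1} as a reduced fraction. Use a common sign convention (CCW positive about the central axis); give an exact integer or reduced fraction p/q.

697/1680

Stage 1: N_ring = 22 + 2·19 = 60
Stage 1: 22(ω_s−ω_c) = −60(ω_r−ω_c),  ω_s=0, ω_c=1
Stage 1: ω_r = 1 − (22/60)(0−1) = 41/30
  ⇒ ω_r¹/ω_c¹ = 41/30
Stage 2: N_ring = 34 + 2·22 = 78
Stage 2: 34(ω_s−ω_c) = −78(ω_r−ω_c),  ω_r=0, ω_s=1
Stage 2: 34(1−ω_c) = −78(0−ω_c)  ⇒  112ω_c = 34  ⇒  ω_c = 17/56
  ⇒ ω_c²/ω_s² = 17/56
Coupling ω_s² = ω_r¹ ⇒ overall = 41/30 × 17/56 = 697/1680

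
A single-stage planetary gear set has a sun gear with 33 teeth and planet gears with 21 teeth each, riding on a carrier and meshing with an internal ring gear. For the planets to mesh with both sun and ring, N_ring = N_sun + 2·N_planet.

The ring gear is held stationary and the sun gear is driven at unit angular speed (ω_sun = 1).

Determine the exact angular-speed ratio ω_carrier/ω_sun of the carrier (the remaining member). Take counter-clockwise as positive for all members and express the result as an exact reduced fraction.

N_ring = 33 + 2·21 = 75
33(ω_s−ω_c) = −75(ω_r−ω_c),  ω_r=0, ω_s=1
33(1−ω_c) = −75(0−ω_c)  ⇒  108ω_c = 33  ⇒  ω_c = 11/36
ω_c/ω_s = 11/36

11/36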